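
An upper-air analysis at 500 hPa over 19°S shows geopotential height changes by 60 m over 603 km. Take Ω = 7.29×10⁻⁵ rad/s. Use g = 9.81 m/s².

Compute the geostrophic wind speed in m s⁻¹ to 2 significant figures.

21 m s⁻¹

Coriolis parameter at 19°S:
f = 2Ω sin φ = 2 × 7.29×10⁻⁵ × sin 19° = 4.75×10⁻⁵ s⁻¹
Height gradient: |∂Z/∂n| = 60 m / 603000 m = 9.95×10⁻⁵
On a pressure surface, geostrophic balance gives V_g = (g/f)|∂Z/∂n|:
V_g = 9.81 × 9.95×10⁻⁵ / 4.75×10⁻⁵ = 20.6 m/s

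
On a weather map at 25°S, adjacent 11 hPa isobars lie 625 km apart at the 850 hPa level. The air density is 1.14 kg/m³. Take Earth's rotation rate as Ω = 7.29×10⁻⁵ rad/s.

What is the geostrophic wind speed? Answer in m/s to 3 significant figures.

Coriolis parameter at 25°S:
f = 2Ω sin φ = 2 × 7.29×10⁻⁵ × sin 25° = 6.16×10⁻⁵ s⁻¹
Pressure gradient: |∂P/∂n| = 1100 Pa / 625000 m = 1.76×10⁻³ Pa/m
Geostrophic balance (pressure-gradient force = Coriolis force):
V_g = (1/(fρ)) |∂P/∂n| = 1.76×10⁻³ / (6.16×10⁻⁵ × 1.14) = 25.1 m/s

25.1 m/s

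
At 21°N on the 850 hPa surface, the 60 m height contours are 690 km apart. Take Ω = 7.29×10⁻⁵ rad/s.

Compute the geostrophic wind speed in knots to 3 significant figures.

Coriolis parameter at 21°N:
f = 2Ω sin φ = 2 × 7.29×10⁻⁵ × sin 21° = 5.23×10⁻⁵ s⁻¹
Height gradient: |∂Z/∂n| = 60 m / 690000 m = 8.70×10⁻⁵
On a pressure surface, geostrophic balance gives V_g = (g/f)|∂Z/∂n|:
V_g = 9.81 × 8.70×10⁻⁵ / 5.23×10⁻⁵ = 16.3 m/s
Converting: 16.3 m/s × 1.944 = 31.7 knots

31.7 knots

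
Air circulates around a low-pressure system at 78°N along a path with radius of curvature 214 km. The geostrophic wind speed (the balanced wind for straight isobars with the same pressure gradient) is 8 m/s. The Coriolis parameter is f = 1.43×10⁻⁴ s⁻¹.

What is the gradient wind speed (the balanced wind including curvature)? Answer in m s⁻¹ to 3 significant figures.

Around a low, centrifugal force acts outward with Coriolis, so pressure-gradient force balances both:
(1/ρ)|∂P/∂n| = fV + V²/R  →  V² + fR·V − fR·V_g = 0
With fR = 1.43×10⁻⁴ × 214×10³ m = 30.6 m/s:
V = [−fR + √((fR)² + 4 fR V_g)]/2 = [−30.6 + √(30.6² + 4×30.6×8)]/2 = 6.58 m/s
Subgeostrophic (V < V_g = 8 m/s), as expected around a low.

6.58 m s⁻¹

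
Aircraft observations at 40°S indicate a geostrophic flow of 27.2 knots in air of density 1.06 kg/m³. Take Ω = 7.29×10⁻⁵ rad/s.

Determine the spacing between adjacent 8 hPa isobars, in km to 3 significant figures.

576 km

Coriolis parameter at 40°S:
f = 2Ω sin φ = 2 × 7.29×10⁻⁵ × sin 40° = 9.37×10⁻⁵ s⁻¹
Wind speed in SI: 27.2 knots = 14.0 m/s
Geostrophic balance rearranged: |∂P/∂n| = f ρ V_g
|∂P/∂n| = 9.37×10⁻⁵ × 1.06 × 14.0 = 1.39×10⁻³ Pa/m
Isobar spacing: Δn = ΔP/|∂P/∂n| = 800 Pa / 1.39×10⁻³ Pa/m = 575509 m ≈ 576 km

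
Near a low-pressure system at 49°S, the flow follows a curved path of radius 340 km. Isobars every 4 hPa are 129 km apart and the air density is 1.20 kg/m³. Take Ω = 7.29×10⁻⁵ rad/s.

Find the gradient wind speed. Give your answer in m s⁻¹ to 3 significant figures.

Coriolis parameter at 49°S:
f = 2Ω sin φ = 2 × 7.29×10⁻⁵ × sin 49° = 1.10×10⁻⁴ s⁻¹
Pressure gradient: |∂P/∂n| = 400 Pa / 129000 m = 3.10×10⁻³ Pa/m
Geostrophic speed: V_g = |∂P/∂n|/(fρ) = 3.10×10⁻³/(1.10×10⁻⁴ × 1.20) = 23.5 m/s
Around a low, centrifugal force acts outward with Coriolis, so pressure-gradient force balances both:
(1/ρ)|∂P/∂n| = fV + V²/R  →  V² + fR·V − fR·V_g = 0
With fR = 1.10×10⁻⁴ × 340×10³ m = 37.4 m/s:
V = [−fR + √((fR)² + 4 fR V_g)]/2 = [−37.4 + √(37.4² + 4×37.4×23.5)]/2 = 16.3 m/s
Subgeostrophic (V < V_g = 23.5 m/s), as expected around a low.

16.3 m s⁻¹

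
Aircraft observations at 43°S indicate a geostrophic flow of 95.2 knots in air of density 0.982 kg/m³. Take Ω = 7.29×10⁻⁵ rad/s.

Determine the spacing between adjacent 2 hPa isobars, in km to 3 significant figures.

Coriolis parameter at 43°S:
f = 2Ω sin φ = 2 × 7.29×10⁻⁵ × sin 43° = 9.94×10⁻⁵ s⁻¹
Wind speed in SI: 95.2 knots = 49.0 m/s
Geostrophic balance rearranged: |∂P/∂n| = f ρ V_g
|∂P/∂n| = 9.94×10⁻⁵ × 0.982 × 49.0 = 4.78×10⁻³ Pa/m
Isobar spacing: Δn = ΔP/|∂P/∂n| = 200 Pa / 4.78×10⁻³ Pa/m = 41822 m ≈ 41.8 km

41.8 km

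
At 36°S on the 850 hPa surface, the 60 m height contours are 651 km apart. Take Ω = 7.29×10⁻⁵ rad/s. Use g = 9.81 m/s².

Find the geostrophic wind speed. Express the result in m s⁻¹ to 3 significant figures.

Coriolis parameter at 36°S:
f = 2Ω sin φ = 2 × 7.29×10⁻⁵ × sin 36° = 8.57×10⁻⁵ s⁻¹
Height gradient: |∂Z/∂n| = 60 m / 651000 m = 9.22×10⁻⁵
On a pressure surface, geostrophic balance gives V_g = (g/f)|∂Z/∂n|:
V_g = 9.81 × 9.22×10⁻⁵ / 8.57×10⁻⁵ = 10.6 m/s

10.6 m s⁻¹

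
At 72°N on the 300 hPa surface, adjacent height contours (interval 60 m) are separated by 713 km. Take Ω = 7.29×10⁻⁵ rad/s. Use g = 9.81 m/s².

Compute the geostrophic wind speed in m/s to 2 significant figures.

6.0 m/s

Coriolis parameter at 72°N:
f = 2Ω sin φ = 2 × 7.29×10⁻⁵ × sin 72° = 1.39×10⁻⁴ s⁻¹
Height gradient: |∂Z/∂n| = 60 m / 713000 m = 8.42×10⁻⁵
On a pressure surface, geostrophic balance gives V_g = (g/f)|∂Z/∂n|:
V_g = 9.81 × 8.42×10⁻⁵ / 1.39×10⁻⁴ = 5.95 m/s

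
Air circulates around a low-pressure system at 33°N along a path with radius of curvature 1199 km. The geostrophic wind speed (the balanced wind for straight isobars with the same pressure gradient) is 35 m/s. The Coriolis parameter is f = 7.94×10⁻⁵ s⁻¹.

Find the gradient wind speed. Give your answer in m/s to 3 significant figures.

27.2 m/s

Around a low, centrifugal force acts outward with Coriolis, so pressure-gradient force balances both:
(1/ρ)|∂P/∂n| = fV + V²/R  →  V² + fR·V − fR·V_g = 0
With fR = 7.94×10⁻⁵ × 1199×10³ m = 95.2 m/s:
V = [−fR + √((fR)² + 4 fR V_g)]/2 = [−95.2 + √(95.2² + 4×95.2×35)]/2 = 27.2 m/s
Subgeostrophic (V < V_g = 35 m/s), as expected around a low.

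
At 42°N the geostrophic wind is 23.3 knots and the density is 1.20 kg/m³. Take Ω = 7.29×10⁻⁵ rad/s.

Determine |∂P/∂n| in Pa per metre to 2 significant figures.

Coriolis parameter at 42°N:
f = 2Ω sin φ = 2 × 7.29×10⁻⁵ × sin 42° = 9.76×10⁻⁵ s⁻¹
Wind speed in SI: 23.3 knots = 12.0 m/s
Geostrophic balance rearranged: |∂P/∂n| = f ρ V_g
|∂P/∂n| = 9.76×10⁻⁵ × 1.20 × 12.0 = 1.40×10⁻³ Pa/m

1.4×10⁻³ Pa/m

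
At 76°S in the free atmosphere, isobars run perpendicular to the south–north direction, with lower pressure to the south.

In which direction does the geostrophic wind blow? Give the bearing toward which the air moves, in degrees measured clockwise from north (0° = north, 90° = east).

The pressure-gradient force points toward the south (bearing 180°).
Geostrophic balance: in the Southern Hemisphere the Coriolis force deflects motion to the left, so the geostrophic wind blows 90° to the left of the pressure-gradient force (low pressure on the right).
Rotating 180° by 90° counterclockwise gives 090° — the wind blows toward the east.

090°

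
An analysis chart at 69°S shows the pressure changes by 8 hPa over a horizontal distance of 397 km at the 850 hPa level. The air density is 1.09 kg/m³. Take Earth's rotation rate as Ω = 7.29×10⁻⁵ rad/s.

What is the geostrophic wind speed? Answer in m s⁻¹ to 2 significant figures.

14 m s⁻¹

Coriolis parameter at 69°S:
f = 2Ω sin φ = 2 × 7.29×10⁻⁵ × sin 69° = 1.36×10⁻⁴ s⁻¹
Pressure gradient: |∂P/∂n| = 800 Pa / 397000 m = 2.02×10⁻³ Pa/m
Geostrophic balance (pressure-gradient force = Coriolis force):
V_g = (1/(fρ)) |∂P/∂n| = 2.02×10⁻³ / (1.36×10⁻⁴ × 1.09) = 13.6 m/s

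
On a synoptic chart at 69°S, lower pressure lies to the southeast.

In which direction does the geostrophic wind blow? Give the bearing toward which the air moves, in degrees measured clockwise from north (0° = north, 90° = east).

The pressure-gradient force points toward the southeast (bearing 135°).
Geostrophic balance: in the Southern Hemisphere the Coriolis force deflects motion to the left, so the geostrophic wind blows 90° to the left of the pressure-gradient force (low pressure on the right).
Rotating 135° by 90° counterclockwise gives 045° — the wind blows toward the northeast.

045°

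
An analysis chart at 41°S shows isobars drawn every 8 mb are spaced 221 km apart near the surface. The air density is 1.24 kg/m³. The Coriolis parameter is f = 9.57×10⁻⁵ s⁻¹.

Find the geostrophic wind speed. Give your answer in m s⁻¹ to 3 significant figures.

Pressure gradient: |∂P/∂n| = 800 Pa / 221000 m = 3.62×10⁻³ Pa/m
Geostrophic balance (pressure-gradient force = Coriolis force):
V_g = (1/(fρ)) |∂P/∂n| = 3.62×10⁻³ / (9.57×10⁻⁵ × 1.24) = 30.5 m/s

30.5 m s⁻¹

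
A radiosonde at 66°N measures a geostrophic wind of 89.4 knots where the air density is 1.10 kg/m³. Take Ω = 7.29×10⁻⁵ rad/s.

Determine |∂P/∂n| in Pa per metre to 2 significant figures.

Coriolis parameter at 66°N:
f = 2Ω sin φ = 2 × 7.29×10⁻⁵ × sin 66° = 1.33×10⁻⁴ s⁻¹
Wind speed in SI: 89.4 knots = 46.0 m/s
Geostrophic balance rearranged: |∂P/∂n| = f ρ V_g
|∂P/∂n| = 1.33×10⁻⁴ × 1.10 × 46.0 = 6.74×10⁻³ Pa/m

6.7×10⁻³ Pa/m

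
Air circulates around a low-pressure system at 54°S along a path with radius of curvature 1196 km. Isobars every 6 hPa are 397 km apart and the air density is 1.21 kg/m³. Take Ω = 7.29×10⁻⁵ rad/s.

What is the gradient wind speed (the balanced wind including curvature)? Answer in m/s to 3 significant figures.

9.90 m/s

Coriolis parameter at 54°S:
f = 2Ω sin φ = 2 × 7.29×10⁻⁵ × sin 54° = 1.18×10⁻⁴ s⁻¹
Pressure gradient: |∂P/∂n| = 600 Pa / 397000 m = 1.51×10⁻³ Pa/m
Geostrophic speed: V_g = |∂P/∂n|/(fρ) = 1.51×10⁻³/(1.18×10⁻⁴ × 1.21) = 10.6 m/s
Around a low, centrifugal force acts outward with Coriolis, so pressure-gradient force balances both:
(1/ρ)|∂P/∂n| = fV + V²/R  →  V² + fR·V − fR·V_g = 0
With fR = 1.18×10⁻⁴ × 1196×10³ m = 141 m/s:
V = [−fR + √((fR)² + 4 fR V_g)]/2 = [−141 + √(141² + 4×141×10.6)]/2 = 9.9 m/s
Subgeostrophic (V < V_g = 10.6 m/s), as expected around a low.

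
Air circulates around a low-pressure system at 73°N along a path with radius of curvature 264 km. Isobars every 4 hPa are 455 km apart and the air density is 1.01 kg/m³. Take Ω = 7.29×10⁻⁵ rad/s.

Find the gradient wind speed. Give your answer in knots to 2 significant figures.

11 knots

Coriolis parameter at 73°N:
f = 2Ω sin φ = 2 × 7.29×10⁻⁵ × sin 73° = 1.39×10⁻⁴ s⁻¹
Pressure gradient: |∂P/∂n| = 400 Pa / 455000 m = 8.79×10⁻⁴ Pa/m
Geostrophic speed: V_g = |∂P/∂n|/(fρ) = 8.79×10⁻⁴/(1.39×10⁻⁴ × 1.01) = 6.24 m/s
Around a low, centrifugal force acts outward with Coriolis, so pressure-gradient force balances both:
(1/ρ)|∂P/∂n| = fV + V²/R  →  V² + fR·V − fR·V_g = 0
With fR = 1.39×10⁻⁴ × 264×10³ m = 36.8 m/s:
V = [−fR + √((fR)² + 4 fR V_g)]/2 = [−36.8 + √(36.8² + 4×36.8×6.24)]/2 = 5.44 m/s
Subgeostrophic (V < V_g = 6.24 m/s), as expected around a low.
Converting: 5.44 m/s × 1.944 = 11 knots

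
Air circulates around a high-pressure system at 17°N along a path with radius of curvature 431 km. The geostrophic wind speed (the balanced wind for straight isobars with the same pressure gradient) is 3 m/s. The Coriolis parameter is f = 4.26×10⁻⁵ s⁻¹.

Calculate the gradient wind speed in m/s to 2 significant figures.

Around a high, pressure-gradient force acts outward with centrifugal, so Coriolis balances both:
fV = (1/ρ)|∂P/∂n| + V²/R  →  V² − fR·V + fR·V_g = 0
With fR = 4.26×10⁻⁵ × 431×10³ m = 18.4 m/s:
V = [fR − √((fR)² − 4 fR V_g)]/2 = [18.4 − √(18.4² − 4×18.4×3)]/2 = 3.78 m/s
Supergeostrophic (V > V_g = 3 m/s), as expected around a high.

3.8 m/s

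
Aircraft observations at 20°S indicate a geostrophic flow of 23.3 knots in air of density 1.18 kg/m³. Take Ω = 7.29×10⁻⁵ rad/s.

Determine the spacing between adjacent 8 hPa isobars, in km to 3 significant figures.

Coriolis parameter at 20°S:
f = 2Ω sin φ = 2 × 7.29×10⁻⁵ × sin 20° = 4.99×10⁻⁵ s⁻¹
Wind speed in SI: 23.3 knots = 12.0 m/s
Geostrophic balance rearranged: |∂P/∂n| = f ρ V_g
|∂P/∂n| = 4.99×10⁻⁵ × 1.18 × 12.0 = 7.05×10⁻⁴ Pa/m
Isobar spacing: Δn = ΔP/|∂P/∂n| = 800 Pa / 7.05×10⁻⁴ Pa/m = 1134239 m ≈ 1130 km

1130 km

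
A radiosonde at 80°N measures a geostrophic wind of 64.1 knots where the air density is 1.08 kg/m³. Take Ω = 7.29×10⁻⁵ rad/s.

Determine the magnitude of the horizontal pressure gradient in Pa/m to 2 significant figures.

5.1×10⁻³ Pa/m

Coriolis parameter at 80°N:
f = 2Ω sin φ = 2 × 7.29×10⁻⁵ × sin 80° = 1.44×10⁻⁴ s⁻¹
Wind speed in SI: 64.1 knots = 33.0 m/s
Geostrophic balance rearranged: |∂P/∂n| = f ρ V_g
|∂P/∂n| = 1.44×10⁻⁴ × 1.08 × 33.0 = 5.11×10⁻³ Pa/m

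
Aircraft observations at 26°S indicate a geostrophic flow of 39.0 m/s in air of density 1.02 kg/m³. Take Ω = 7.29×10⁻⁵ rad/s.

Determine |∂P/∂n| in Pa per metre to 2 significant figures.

2.5×10⁻³ Pa/m

Coriolis parameter at 26°S:
f = 2Ω sin φ = 2 × 7.29×10⁻⁵ × sin 26° = 6.39×10⁻⁵ s⁻¹
Geostrophic balance rearranged: |∂P/∂n| = f ρ V_g
|∂P/∂n| = 6.39×10⁻⁵ × 1.02 × 39.0 = 2.54×10⁻³ Pa/m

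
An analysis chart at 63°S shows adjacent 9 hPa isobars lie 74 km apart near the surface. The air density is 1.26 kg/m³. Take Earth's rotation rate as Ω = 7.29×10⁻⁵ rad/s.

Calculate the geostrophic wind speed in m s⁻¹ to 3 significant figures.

Coriolis parameter at 63°S:
f = 2Ω sin φ = 2 × 7.29×10⁻⁵ × sin 63° = 1.30×10⁻⁴ s⁻¹
Pressure gradient: |∂P/∂n| = 900 Pa / 74000 m = 1.22×10⁻² Pa/m
Geostrophic balance (pressure-gradient force = Coriolis force):
V_g = (1/(fρ)) |∂P/∂n| = 1.22×10⁻² / (1.30×10⁻⁴ × 1.26) = 74.3 m/s

74.3 m s⁻¹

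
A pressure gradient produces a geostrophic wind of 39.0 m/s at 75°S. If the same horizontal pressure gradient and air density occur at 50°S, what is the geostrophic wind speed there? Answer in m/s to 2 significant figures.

49 m/s

With the same pressure gradient and density, V_g ∝ 1/f ∝ 1/sin φ.
V₂ = V₁ · sin φ₁ / sin φ₂ = 39.0 × sin 75° / sin 50°
V₂ = 39.0 × 0.9659/0.7660 = 49 m/s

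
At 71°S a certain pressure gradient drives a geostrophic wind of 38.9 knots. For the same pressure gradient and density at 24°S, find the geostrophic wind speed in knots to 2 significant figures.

With the same pressure gradient and density, V_g ∝ 1/f ∝ 1/sin φ.
V₂ = V₁ · sin φ₁ / sin φ₂ = 38.9 × sin 71° / sin 24°
V₂ = 38.9 × 0.9455/0.4067 = 90 knots

90 knots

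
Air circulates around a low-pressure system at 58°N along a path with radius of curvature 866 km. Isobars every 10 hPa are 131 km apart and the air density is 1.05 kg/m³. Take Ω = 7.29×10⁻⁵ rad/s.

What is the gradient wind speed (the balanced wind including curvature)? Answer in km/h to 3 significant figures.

Coriolis parameter at 58°N:
f = 2Ω sin φ = 2 × 7.29×10⁻⁵ × sin 58° = 1.24×10⁻⁴ s⁻¹
Pressure gradient: |∂P/∂n| = 1000 Pa / 131000 m = 7.63×10⁻³ Pa/m
Geostrophic speed: V_g = |∂P/∂n|/(fρ) = 7.63×10⁻³/(1.24×10⁻⁴ × 1.05) = 58.8 m/s
Around a low, centrifugal force acts outward with Coriolis, so pressure-gradient force balances both:
(1/ρ)|∂P/∂n| = fV + V²/R  →  V² + fR·V − fR·V_g = 0
With fR = 1.24×10⁻⁴ × 866×10³ m = 107 m/s:
V = [−fR + √((fR)² + 4 fR V_g)]/2 = [−107 + √(107² + 4×107×58.8)]/2 = 42.2 m/s
Subgeostrophic (V < V_g = 58.8 m/s), as expected around a low.
Converting: 42.2 m/s × 3.6 = 152 km/h

152 km/h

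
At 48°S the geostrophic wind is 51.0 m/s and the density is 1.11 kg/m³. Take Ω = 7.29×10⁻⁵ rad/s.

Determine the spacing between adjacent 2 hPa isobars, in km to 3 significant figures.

32.6 km

Coriolis parameter at 48°S:
f = 2Ω sin φ = 2 × 7.29×10⁻⁵ × sin 48° = 1.08×10⁻⁴ s⁻¹
Geostrophic balance rearranged: |∂P/∂n| = f ρ V_g
|∂P/∂n| = 1.08×10⁻⁴ × 1.11 × 51.0 = 6.13×10⁻³ Pa/m
Isobar spacing: Δn = ΔP/|∂P/∂n| = 200 Pa / 6.13×10⁻³ Pa/m = 32607 m ≈ 32.6 km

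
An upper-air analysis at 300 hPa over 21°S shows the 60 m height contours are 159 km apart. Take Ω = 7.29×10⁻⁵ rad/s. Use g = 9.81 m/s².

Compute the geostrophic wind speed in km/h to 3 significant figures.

Coriolis parameter at 21°S:
f = 2Ω sin φ = 2 × 7.29×10⁻⁵ × sin 21° = 5.23×10⁻⁵ s⁻¹
Height gradient: |∂Z/∂n| = 60 m / 159000 m = 3.77×10⁻⁴
On a pressure surface, geostrophic balance gives V_g = (g/f)|∂Z/∂n|:
V_g = 9.81 × 3.77×10⁻⁴ / 5.23×10⁻⁵ = 70.8 m/s
Converting: 70.8 m/s × 3.6 = 255 km/h

255 km/h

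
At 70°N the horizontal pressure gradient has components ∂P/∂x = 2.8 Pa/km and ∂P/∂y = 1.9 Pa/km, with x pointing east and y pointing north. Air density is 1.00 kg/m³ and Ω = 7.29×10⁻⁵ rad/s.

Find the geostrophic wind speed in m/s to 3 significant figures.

Coriolis parameter at 70°N:
f = 2Ω sin φ = 2 × 7.29×10⁻⁵ × sin 70° = 1.37×10⁻⁴ s⁻¹
Component geostrophic relations (x east, y north):
u_g = −(1/(fρ)) ∂P/∂y,  v_g = (1/(fρ)) ∂P/∂x
u_g = −(1.9×10⁻³)/(1.37×10⁻⁴ × 1.00) = −13.9 m/s;  v_g = (2.8×10⁻³)/(1.37×10⁻⁴ × 1.00) = 20.4 m/s
|V_g| = √(u_g² + v_g²) = 24.7 m/s

24.7 m/s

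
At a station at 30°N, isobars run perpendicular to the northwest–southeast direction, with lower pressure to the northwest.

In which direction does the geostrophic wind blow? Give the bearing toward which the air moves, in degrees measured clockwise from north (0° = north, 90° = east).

The pressure-gradient force points toward the northwest (bearing 315°).
Geostrophic balance: in the Northern Hemisphere the Coriolis force deflects motion to the right, so the geostrophic wind blows 90° to the right of the pressure-gradient force (low pressure on the left).
Rotating 315° by 90° clockwise gives 045° — the wind blows toward the northeast.

045°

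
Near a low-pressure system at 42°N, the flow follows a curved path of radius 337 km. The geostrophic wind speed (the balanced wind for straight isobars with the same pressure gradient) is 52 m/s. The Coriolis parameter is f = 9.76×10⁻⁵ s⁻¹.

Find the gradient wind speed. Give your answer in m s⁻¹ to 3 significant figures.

28.1 m s⁻¹

Around a low, centrifugal force acts outward with Coriolis, so pressure-gradient force balances both:
(1/ρ)|∂P/∂n| = fV + V²/R  →  V² + fR·V − fR·V_g = 0
With fR = 9.76×10⁻⁵ × 337×10³ m = 32.9 m/s:
V = [−fR + √((fR)² + 4 fR V_g)]/2 = [−32.9 + √(32.9² + 4×32.9×52)]/2 = 28.1 m/s
Subgeostrophic (V < V_g = 52 m/s), as expected around a low.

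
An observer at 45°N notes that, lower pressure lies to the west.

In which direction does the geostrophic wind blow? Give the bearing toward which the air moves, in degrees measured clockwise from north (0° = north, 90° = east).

000°

The pressure-gradient force points toward the west (bearing 270°).
Geostrophic balance: in the Northern Hemisphere the Coriolis force deflects motion to the right, so the geostrophic wind blows 90° to the right of the pressure-gradient force (low pressure on the left).
Rotating 270° by 90° clockwise gives 000° — the wind blows toward the north.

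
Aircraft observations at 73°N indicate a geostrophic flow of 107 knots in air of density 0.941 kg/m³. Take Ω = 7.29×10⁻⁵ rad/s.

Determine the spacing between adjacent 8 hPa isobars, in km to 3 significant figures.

111 km

Coriolis parameter at 73°N:
f = 2Ω sin φ = 2 × 7.29×10⁻⁵ × sin 73° = 1.39×10⁻⁴ s⁻¹
Wind speed in SI: 107 knots = 55.0 m/s
Geostrophic balance rearranged: |∂P/∂n| = f ρ V_g
|∂P/∂n| = 1.39×10⁻⁴ × 0.941 × 55.0 = 7.22×10⁻³ Pa/m
Isobar spacing: Δn = ΔP/|∂P/∂n| = 800 Pa / 7.22×10⁻³ Pa/m = 110771 m ≈ 111 km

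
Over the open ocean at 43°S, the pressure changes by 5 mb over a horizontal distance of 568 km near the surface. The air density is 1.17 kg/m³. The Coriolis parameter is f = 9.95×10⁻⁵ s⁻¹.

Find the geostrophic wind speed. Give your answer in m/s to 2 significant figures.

Pressure gradient: |∂P/∂n| = 500 Pa / 568000 m = 8.80×10⁻⁴ Pa/m
Geostrophic balance (pressure-gradient force = Coriolis force):
V_g = (1/(fρ)) |∂P/∂n| = 8.80×10⁻⁴ / (9.95×10⁻⁵ × 1.17) = 7.56 m/s

7.6 m/s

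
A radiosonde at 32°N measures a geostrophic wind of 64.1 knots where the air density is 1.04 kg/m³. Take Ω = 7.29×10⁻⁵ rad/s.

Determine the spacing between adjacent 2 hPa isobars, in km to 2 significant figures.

75 km

Coriolis parameter at 32°N:
f = 2Ω sin φ = 2 × 7.29×10⁻⁵ × sin 32° = 7.73×10⁻⁵ s⁻¹
Wind speed in SI: 64.1 knots = 33.0 m/s
Geostrophic balance rearranged: |∂P/∂n| = f ρ V_g
|∂P/∂n| = 7.73×10⁻⁵ × 1.04 × 33.0 = 2.65×10⁻³ Pa/m
Isobar spacing: Δn = ΔP/|∂P/∂n| = 200 Pa / 2.65×10⁻³ Pa/m = 75480 m ≈ 75 km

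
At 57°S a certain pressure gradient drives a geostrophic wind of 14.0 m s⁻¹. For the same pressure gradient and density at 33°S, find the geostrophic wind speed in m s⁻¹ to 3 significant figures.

With the same pressure gradient and density, V_g ∝ 1/f ∝ 1/sin φ.
V₂ = V₁ · sin φ₁ / sin φ₂ = 14.0 × sin 57° / sin 33°
V₂ = 14.0 × 0.8387/0.5446 = 21.6 m s⁻¹

21.6 m s⁻¹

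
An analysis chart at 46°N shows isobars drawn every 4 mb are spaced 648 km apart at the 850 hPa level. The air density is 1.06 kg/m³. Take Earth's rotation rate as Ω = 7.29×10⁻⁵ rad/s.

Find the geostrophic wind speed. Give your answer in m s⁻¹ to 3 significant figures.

5.55 m s⁻¹

Coriolis parameter at 46°N:
f = 2Ω sin φ = 2 × 7.29×10⁻⁵ × sin 46° = 1.05×10⁻⁴ s⁻¹
Pressure gradient: |∂P/∂n| = 400 Pa / 648000 m = 6.17×10⁻⁴ Pa/m
Geostrophic balance (pressure-gradient force = Coriolis force):
V_g = (1/(fρ)) |∂P/∂n| = 6.17×10⁻⁴ / (1.05×10⁻⁴ × 1.06) = 5.55 m/s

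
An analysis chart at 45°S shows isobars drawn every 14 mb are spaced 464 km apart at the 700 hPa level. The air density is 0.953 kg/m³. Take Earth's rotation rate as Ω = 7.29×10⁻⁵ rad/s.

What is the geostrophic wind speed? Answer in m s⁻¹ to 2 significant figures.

Coriolis parameter at 45°S:
f = 2Ω sin φ = 2 × 7.29×10⁻⁵ × sin 45° = 1.03×10⁻⁴ s⁻¹
Pressure gradient: |∂P/∂n| = 1400 Pa / 464000 m = 3.02×10⁻³ Pa/m
Geostrophic balance (pressure-gradient force = Coriolis force):
V_g = (1/(fρ)) |∂P/∂n| = 3.02×10⁻³ / (1.03×10⁻⁴ × 0.953) = 30.7 m/s

31 m s⁻¹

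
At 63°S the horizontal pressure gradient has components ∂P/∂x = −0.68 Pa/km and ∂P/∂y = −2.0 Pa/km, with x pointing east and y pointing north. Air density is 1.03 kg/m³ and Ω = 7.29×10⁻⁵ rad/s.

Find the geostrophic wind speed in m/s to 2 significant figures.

16 m/s

Coriolis parameter at 63°S:
f = 2Ω sin φ = 2 × 7.29×10⁻⁵ × sin 63° = 1.30×10⁻⁴ s⁻¹
In the Southern Hemisphere f is negative: f = −1.30×10⁻⁴ s⁻¹.
Component geostrophic relations (x east, y north):
u_g = −(1/(fρ)) ∂P/∂y,  v_g = (1/(fρ)) ∂P/∂x
u_g = −(−2.0×10⁻³)/(−1.30×10⁻⁴ × 1.03) = −14.9 m/s;  v_g = (−0.68×10⁻³)/(−1.30×10⁻⁴ × 1.03) = 5.08 m/s
|V_g| = √(u_g² + v_g²) = 15.8 m/s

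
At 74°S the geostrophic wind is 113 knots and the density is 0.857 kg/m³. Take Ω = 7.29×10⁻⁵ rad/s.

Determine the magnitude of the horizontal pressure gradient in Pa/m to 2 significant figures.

Coriolis parameter at 74°S:
f = 2Ω sin φ = 2 × 7.29×10⁻⁵ × sin 74° = 1.40×10⁻⁴ s⁻¹
Wind speed in SI: 113 knots = 58.1 m/s
Geostrophic balance rearranged: |∂P/∂n| = f ρ V_g
|∂P/∂n| = 1.40×10⁻⁴ × 0.857 × 58.1 = 6.98×10⁻³ Pa/m

7.0×10⁻³ Pa/m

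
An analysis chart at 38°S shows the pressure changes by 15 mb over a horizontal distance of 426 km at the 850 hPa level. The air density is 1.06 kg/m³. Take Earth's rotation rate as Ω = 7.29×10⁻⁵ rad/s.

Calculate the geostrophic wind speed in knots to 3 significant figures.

71.9 knots

Coriolis parameter at 38°S:
f = 2Ω sin φ = 2 × 7.29×10⁻⁵ × sin 38° = 8.98×10⁻⁵ s⁻¹
Pressure gradient: |∂P/∂n| = 1500 Pa / 426000 m = 3.52×10⁻³ Pa/m
Geostrophic balance (pressure-gradient force = Coriolis force):
V_g = (1/(fρ)) |∂P/∂n| = 3.52×10⁻³ / (8.98×10⁻⁵ × 1.06) = 37.0 m/s
Converting: 37.0 m/s × 1.944 = 71.9 knots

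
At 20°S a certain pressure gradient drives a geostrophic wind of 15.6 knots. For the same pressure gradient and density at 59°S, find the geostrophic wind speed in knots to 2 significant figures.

With the same pressure gradient and density, V_g ∝ 1/f ∝ 1/sin φ.
V₂ = V₁ · sin φ₁ / sin φ₂ = 15.6 × sin 20° / sin 59°
V₂ = 15.6 × 0.3420/0.8572 = 6.2 knots

6.2 knots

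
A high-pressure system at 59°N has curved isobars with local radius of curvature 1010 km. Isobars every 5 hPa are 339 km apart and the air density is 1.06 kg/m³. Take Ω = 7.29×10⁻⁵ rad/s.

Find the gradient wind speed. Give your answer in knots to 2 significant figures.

24 knots

Coriolis parameter at 59°N:
f = 2Ω sin φ = 2 × 7.29×10⁻⁵ × sin 59° = 1.25×10⁻⁴ s⁻¹
Pressure gradient: |∂P/∂n| = 500 Pa / 339000 m = 1.47×10⁻³ Pa/m
Geostrophic speed: V_g = |∂P/∂n|/(fρ) = 1.47×10⁻³/(1.25×10⁻⁴ × 1.06) = 11.1 m/s
Around a high, pressure-gradient force acts outward with centrifugal, so Coriolis balances both:
fV = (1/ρ)|∂P/∂n| + V²/R  →  V² − fR·V + fR·V_g = 0
With fR = 1.25×10⁻⁴ × 1010×10³ m = 126 m/s:
V = [fR − √((fR)² − 4 fR V_g)]/2 = [126 − √(126² − 4×126×11.1)]/2 = 12.3 m/s
Supergeostrophic (V > V_g = 11.1 m/s), as expected around a high.
Converting: 12.3 m/s × 1.944 = 24 knots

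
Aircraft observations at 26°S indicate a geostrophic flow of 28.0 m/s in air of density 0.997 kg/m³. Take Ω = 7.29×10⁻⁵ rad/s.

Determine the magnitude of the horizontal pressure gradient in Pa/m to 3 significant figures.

Coriolis parameter at 26°S:
f = 2Ω sin φ = 2 × 7.29×10⁻⁵ × sin 26° = 6.39×10⁻⁵ s⁻¹
Geostrophic balance rearranged: |∂P/∂n| = f ρ V_g
|∂P/∂n| = 6.39×10⁻⁵ × 0.997 × 28.0 = 1.78×10⁻³ Pa/m

1.78×10⁻³ Pa/m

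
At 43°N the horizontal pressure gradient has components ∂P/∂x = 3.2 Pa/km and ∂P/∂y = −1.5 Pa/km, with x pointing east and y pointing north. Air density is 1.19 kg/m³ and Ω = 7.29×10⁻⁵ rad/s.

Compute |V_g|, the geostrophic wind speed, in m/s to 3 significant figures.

Coriolis parameter at 43°N:
f = 2Ω sin φ = 2 × 7.29×10⁻⁵ × sin 43° = 9.94×10⁻⁵ s⁻¹
Component geostrophic relations (x east, y north):
u_g = −(1/(fρ)) ∂P/∂y,  v_g = (1/(fρ)) ∂P/∂x
u_g = −(−1.5×10⁻³)/(9.94×10⁻⁵ × 1.19) = 12.7 m/s;  v_g = (3.2×10⁻³)/(9.94×10⁻⁵ × 1.19) = 27.0 m/s
|V_g| = √(u_g² + v_g²) = 29.9 m/s

29.9 m/s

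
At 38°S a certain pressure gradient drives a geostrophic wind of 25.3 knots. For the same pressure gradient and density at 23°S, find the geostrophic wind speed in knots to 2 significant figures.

40 knots

With the same pressure gradient and density, V_g ∝ 1/f ∝ 1/sin φ.
V₂ = V₁ · sin φ₁ / sin φ₂ = 25.3 × sin 38° / sin 23°
V₂ = 25.3 × 0.6157/0.3907 = 40 knots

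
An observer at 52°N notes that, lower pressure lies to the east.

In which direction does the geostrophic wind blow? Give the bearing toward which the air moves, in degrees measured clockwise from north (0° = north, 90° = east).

180°

The pressure-gradient force points toward the east (bearing 090°).
Geostrophic balance: in the Northern Hemisphere the Coriolis force deflects motion to the right, so the geostrophic wind blows 90° to the right of the pressure-gradient force (low pressure on the left).
Rotating 090° by 90° clockwise gives 180° — the wind blows toward the south.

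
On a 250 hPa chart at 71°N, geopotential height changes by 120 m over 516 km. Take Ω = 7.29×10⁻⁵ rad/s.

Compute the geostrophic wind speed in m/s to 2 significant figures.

17 m/s

Coriolis parameter at 71°N:
f = 2Ω sin φ = 2 × 7.29×10⁻⁵ × sin 71° = 1.38×10⁻⁴ s⁻¹
Height gradient: |∂Z/∂n| = 120 m / 516000 m = 2.33×10⁻⁴
On a pressure surface, geostrophic balance gives V_g = (g/f)|∂Z/∂n|:
V_g = 9.81 × 2.33×10⁻⁴ / 1.38×10⁻⁴ = 16.5 m/s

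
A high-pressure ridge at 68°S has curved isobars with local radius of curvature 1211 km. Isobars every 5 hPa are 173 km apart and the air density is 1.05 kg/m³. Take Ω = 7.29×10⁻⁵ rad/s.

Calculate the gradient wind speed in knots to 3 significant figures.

46.3 knots

Coriolis parameter at 68°S:
f = 2Ω sin φ = 2 × 7.29×10⁻⁵ × sin 68° = 1.35×10⁻⁴ s⁻¹
Pressure gradient: |∂P/∂n| = 500 Pa / 173000 m = 2.89×10⁻³ Pa/m
Geostrophic speed: V_g = |∂P/∂n|/(fρ) = 2.89×10⁻³/(1.35×10⁻⁴ × 1.05) = 20.4 m/s
Around a high, pressure-gradient force acts outward with centrifugal, so Coriolis balances both:
fV = (1/ρ)|∂P/∂n| + V²/R  →  V² − fR·V + fR·V_g = 0
With fR = 1.35×10⁻⁴ × 1211×10³ m = 164 m/s:
V = [fR − √((fR)² − 4 fR V_g)]/2 = [164 − √(164² − 4×164×20.4)]/2 = 23.8 m/s
Supergeostrophic (V > V_g = 20.4 m/s), as expected around a high.
Converting: 23.8 m/s × 1.944 = 46.3 knots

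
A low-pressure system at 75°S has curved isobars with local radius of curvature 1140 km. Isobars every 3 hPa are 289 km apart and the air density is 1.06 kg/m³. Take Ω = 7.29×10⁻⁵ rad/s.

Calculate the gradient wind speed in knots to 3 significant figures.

13.0 knots

Coriolis parameter at 75°S:
f = 2Ω sin φ = 2 × 7.29×10⁻⁵ × sin 75° = 1.41×10⁻⁴ s⁻¹
Pressure gradient: |∂P/∂n| = 300 Pa / 289000 m = 1.04×10⁻³ Pa/m
Geostrophic speed: V_g = |∂P/∂n|/(fρ) = 1.04×10⁻³/(1.41×10⁻⁴ × 1.06) = 6.95 m/s
Around a low, centrifugal force acts outward with Coriolis, so pressure-gradient force balances both:
(1/ρ)|∂P/∂n| = fV + V²/R  →  V² + fR·V − fR·V_g = 0
With fR = 1.41×10⁻⁴ × 1140×10³ m = 161 m/s:
V = [−fR + √((fR)² + 4 fR V_g)]/2 = [−161 + √(161² + 4×161×6.95)]/2 = 6.68 m/s
Subgeostrophic (V < V_g = 6.95 m/s), as expected around a low.
Converting: 6.68 m/s × 1.944 = 13.0 knots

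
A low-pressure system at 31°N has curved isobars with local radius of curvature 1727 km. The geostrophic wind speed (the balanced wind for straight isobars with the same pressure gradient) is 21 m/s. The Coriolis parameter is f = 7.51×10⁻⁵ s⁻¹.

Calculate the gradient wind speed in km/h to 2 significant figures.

66 km/h

Around a low, centrifugal force acts outward with Coriolis, so pressure-gradient force balances both:
(1/ρ)|∂P/∂n| = fV + V²/R  →  V² + fR·V − fR·V_g = 0
With fR = 7.51×10⁻⁵ × 1727×10³ m = 130 m/s:
V = [−fR + √((fR)² + 4 fR V_g)]/2 = [−130 + √(130² + 4×130×21)]/2 = 18.4 m/s
Subgeostrophic (V < V_g = 21 m/s), as expected around a low.
Converting: 18.4 m/s × 3.6 = 66 km/h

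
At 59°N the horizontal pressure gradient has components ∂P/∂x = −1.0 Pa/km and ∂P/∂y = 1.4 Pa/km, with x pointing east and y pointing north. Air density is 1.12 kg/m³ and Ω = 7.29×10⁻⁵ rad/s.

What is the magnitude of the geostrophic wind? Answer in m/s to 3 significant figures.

12.3 m/s

Coriolis parameter at 59°N:
f = 2Ω sin φ = 2 × 7.29×10⁻⁵ × sin 59° = 1.25×10⁻⁴ s⁻¹
Component geostrophic relations (x east, y north):
u_g = −(1/(fρ)) ∂P/∂y,  v_g = (1/(fρ)) ∂P/∂x
u_g = −(1.4×10⁻³)/(1.25×10⁻⁴ × 1.12) = −10.0 m/s;  v_g = (−1.0×10⁻³)/(1.25×10⁻⁴ × 1.12) = −7.14 m/s
|V_g| = √(u_g² + v_g²) = 12.3 m/s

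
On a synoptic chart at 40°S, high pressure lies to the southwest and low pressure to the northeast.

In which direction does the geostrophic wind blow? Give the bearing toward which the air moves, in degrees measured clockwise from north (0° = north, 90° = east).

315°

The pressure-gradient force points toward the northeast (bearing 045°).
Geostrophic balance: in the Southern Hemisphere the Coriolis force deflects motion to the left, so the geostrophic wind blows 90° to the left of the pressure-gradient force (low pressure on the right).
Rotating 045° by 90° counterclockwise gives 315° — the wind blows toward the northwest.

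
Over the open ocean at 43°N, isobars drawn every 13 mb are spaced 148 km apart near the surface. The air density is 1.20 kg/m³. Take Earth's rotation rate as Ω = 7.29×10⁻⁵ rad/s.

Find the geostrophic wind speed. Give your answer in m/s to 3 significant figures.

Coriolis parameter at 43°N:
f = 2Ω sin φ = 2 × 7.29×10⁻⁵ × sin 43° = 9.94×10⁻⁵ s⁻¹
Pressure gradient: |∂P/∂n| = 1300 Pa / 148000 m = 8.78×10⁻³ Pa/m
Geostrophic balance (pressure-gradient force = Coriolis force):
V_g = (1/(fρ)) |∂P/∂n| = 8.78×10⁻³ / (9.94×10⁻⁵ × 1.20) = 73.6 m/s

73.6 m/s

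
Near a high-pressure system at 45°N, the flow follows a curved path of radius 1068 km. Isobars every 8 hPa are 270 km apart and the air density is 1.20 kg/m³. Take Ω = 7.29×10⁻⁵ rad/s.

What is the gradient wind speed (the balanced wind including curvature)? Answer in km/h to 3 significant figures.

Coriolis parameter at 45°N:
f = 2Ω sin φ = 2 × 7.29×10⁻⁵ × sin 45° = 1.03×10⁻⁴ s⁻¹
Pressure gradient: |∂P/∂n| = 800 Pa / 270000 m = 2.96×10⁻³ Pa/m
Geostrophic speed: V_g = |∂P/∂n|/(fρ) = 2.96×10⁻³/(1.03×10⁻⁴ × 1.20) = 23.9 m/s
Around a high, pressure-gradient force acts outward with centrifugal, so Coriolis balances both:
fV = (1/ρ)|∂P/∂n| + V²/R  →  V² − fR·V + fR·V_g = 0
With fR = 1.03×10⁻⁴ × 1068×10³ m = 110 m/s:
V = [fR − √((fR)² − 4 fR V_g)]/2 = [110 − √(110² − 4×110×23.9)]/2 = 35.2 m/s
Supergeostrophic (V > V_g = 23.9 m/s), as expected around a high.
Converting: 35.2 m/s × 3.6 = 127 km/h

127 km/h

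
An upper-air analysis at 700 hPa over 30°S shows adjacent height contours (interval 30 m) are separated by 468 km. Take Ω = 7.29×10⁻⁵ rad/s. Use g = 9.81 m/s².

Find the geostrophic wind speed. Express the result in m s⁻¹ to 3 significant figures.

Coriolis parameter at 30°S:
f = 2Ω sin φ = 2 × 7.29×10⁻⁵ × sin 30° = 7.29×10⁻⁵ s⁻¹
Height gradient: |∂Z/∂n| = 30 m / 468000 m = 6.41×10⁻⁵
On a pressure surface, geostrophic balance gives V_g = (g/f)|∂Z/∂n|:
V_g = 9.81 × 6.41×10⁻⁵ / 7.29×10⁻⁵ = 8.63 m/s

8.63 m s⁻¹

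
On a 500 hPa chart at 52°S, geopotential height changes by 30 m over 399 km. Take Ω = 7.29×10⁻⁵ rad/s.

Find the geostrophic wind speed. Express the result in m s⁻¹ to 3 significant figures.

Coriolis parameter at 52°S:
f = 2Ω sin φ = 2 × 7.29×10⁻⁵ × sin 52° = 1.15×10⁻⁴ s⁻¹
Height gradient: |∂Z/∂n| = 30 m / 399000 m = 7.52×10⁻⁵
On a pressure surface, geostrophic balance gives V_g = (g/f)|∂Z/∂n|:
V_g = 9.81 × 7.52×10⁻⁵ / 1.15×10⁻⁴ = 6.42 m/s

6.42 m s⁻¹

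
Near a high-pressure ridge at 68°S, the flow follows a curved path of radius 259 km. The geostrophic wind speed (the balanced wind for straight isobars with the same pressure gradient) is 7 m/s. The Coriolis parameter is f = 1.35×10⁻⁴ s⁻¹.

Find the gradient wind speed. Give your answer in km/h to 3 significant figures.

34.8 km/h

Around a high, pressure-gradient force acts outward with centrifugal, so Coriolis balances both:
fV = (1/ρ)|∂P/∂n| + V²/R  →  V² − fR·V + fR·V_g = 0
With fR = 1.35×10⁻⁴ × 259×10³ m = 35.0 m/s:
V = [fR − √((fR)² − 4 fR V_g)]/2 = [35.0 − √(35.0² − 4×35.0×7)]/2 = 9.68 m/s
Supergeostrophic (V > V_g = 7 m/s), as expected around a high.
Converting: 9.68 m/s × 3.6 = 34.8 km/h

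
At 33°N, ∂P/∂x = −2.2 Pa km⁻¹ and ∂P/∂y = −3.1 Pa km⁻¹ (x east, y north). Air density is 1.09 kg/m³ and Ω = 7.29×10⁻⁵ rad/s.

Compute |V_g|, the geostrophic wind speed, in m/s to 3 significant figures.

43.9 m/s

Coriolis parameter at 33°N:
f = 2Ω sin φ = 2 × 7.29×10⁻⁵ × sin 33° = 7.94×10⁻⁵ s⁻¹
Component geostrophic relations (x east, y north):
u_g = −(1/(fρ)) ∂P/∂y,  v_g = (1/(fρ)) ∂P/∂x
u_g = −(−3.1×10⁻³)/(7.94×10⁻⁵ × 1.09) = 35.8 m/s;  v_g = (−2.2×10⁻³)/(7.94×10⁻⁵ × 1.09) = −25.4 m/s
|V_g| = √(u_g² + v_g²) = 43.9 m/s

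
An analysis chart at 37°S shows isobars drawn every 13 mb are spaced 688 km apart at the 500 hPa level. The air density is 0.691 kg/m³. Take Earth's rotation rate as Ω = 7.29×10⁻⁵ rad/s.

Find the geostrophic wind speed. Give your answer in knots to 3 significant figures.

60.6 knots

Coriolis parameter at 37°S:
f = 2Ω sin φ = 2 × 7.29×10⁻⁵ × sin 37° = 8.77×10⁻⁵ s⁻¹
Pressure gradient: |∂P/∂n| = 1300 Pa / 688000 m = 1.89×10⁻³ Pa/m
Geostrophic balance (pressure-gradient force = Coriolis force):
V_g = (1/(fρ)) |∂P/∂n| = 1.89×10⁻³ / (8.77×10⁻⁵ × 0.691) = 31.2 m/s
Converting: 31.2 m/s × 1.944 = 60.6 knots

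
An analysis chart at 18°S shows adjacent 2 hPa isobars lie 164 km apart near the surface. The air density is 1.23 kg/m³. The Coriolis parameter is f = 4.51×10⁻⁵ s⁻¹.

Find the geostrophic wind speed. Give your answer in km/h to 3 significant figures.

79.1 km/h

Pressure gradient: |∂P/∂n| = 200 Pa / 164000 m = 1.22×10⁻³ Pa/m
Geostrophic balance (pressure-gradient force = Coriolis force):
V_g = (1/(fρ)) |∂P/∂n| = 1.22×10⁻³ / (4.51×10⁻⁵ × 1.23) = 22.0 m/s
Converting: 22.0 m/s × 3.6 = 79.1 km/h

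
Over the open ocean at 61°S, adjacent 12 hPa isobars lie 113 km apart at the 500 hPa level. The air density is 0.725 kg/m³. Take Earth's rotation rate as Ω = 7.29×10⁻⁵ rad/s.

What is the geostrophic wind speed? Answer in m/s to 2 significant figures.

Coriolis parameter at 61°S:
f = 2Ω sin φ = 2 × 7.29×10⁻⁵ × sin 61° = 1.28×10⁻⁴ s⁻¹
Pressure gradient: |∂P/∂n| = 1200 Pa / 113000 m = 1.06×10⁻² Pa/m
Geostrophic balance (pressure-gradient force = Coriolis force):
V_g = (1/(fρ)) |∂P/∂n| = 1.06×10⁻² / (1.28×10⁻⁴ × 0.725) = 115 m/s

110 m/s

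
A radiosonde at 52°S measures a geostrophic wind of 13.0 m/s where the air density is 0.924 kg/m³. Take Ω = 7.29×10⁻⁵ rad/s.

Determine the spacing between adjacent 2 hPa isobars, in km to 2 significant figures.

140 km

Coriolis parameter at 52°S:
f = 2Ω sin φ = 2 × 7.29×10⁻⁵ × sin 52° = 1.15×10⁻⁴ s⁻¹
Geostrophic balance rearranged: |∂P/∂n| = f ρ V_g
|∂P/∂n| = 1.15×10⁻⁴ × 0.924 × 13.0 = 1.38×10⁻³ Pa/m
Isobar spacing: Δn = ΔP/|∂P/∂n| = 200 Pa / 1.38×10⁻³ Pa/m = 144919 m ≈ 140 km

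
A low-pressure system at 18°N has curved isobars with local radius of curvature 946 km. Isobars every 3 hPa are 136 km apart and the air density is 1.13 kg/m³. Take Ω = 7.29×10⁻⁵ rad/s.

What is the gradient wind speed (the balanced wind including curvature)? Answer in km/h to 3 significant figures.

Coriolis parameter at 18°N:
f = 2Ω sin φ = 2 × 7.29×10⁻⁵ × sin 18° = 4.51×10⁻⁵ s⁻¹
Pressure gradient: |∂P/∂n| = 300 Pa / 136000 m = 2.21×10⁻³ Pa/m
Geostrophic speed: V_g = |∂P/∂n|/(fρ) = 2.21×10⁻³/(4.51×10⁻⁵ × 1.13) = 43.3 m/s
Around a low, centrifugal force acts outward with Coriolis, so pressure-gradient force balances both:
(1/ρ)|∂P/∂n| = fV + V²/R  →  V² + fR·V − fR·V_g = 0
With fR = 4.51×10⁻⁵ × 946×10³ m = 42.6 m/s:
V = [−fR + √((fR)² + 4 fR V_g)]/2 = [−42.6 + √(42.6² + 4×42.6×43.3)]/2 = 26.7 m/s
Subgeostrophic (V < V_g = 43.3 m/s), as expected around a low.
Converting: 26.7 m/s × 3.6 = 96.0 km/h

96.0 km/h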